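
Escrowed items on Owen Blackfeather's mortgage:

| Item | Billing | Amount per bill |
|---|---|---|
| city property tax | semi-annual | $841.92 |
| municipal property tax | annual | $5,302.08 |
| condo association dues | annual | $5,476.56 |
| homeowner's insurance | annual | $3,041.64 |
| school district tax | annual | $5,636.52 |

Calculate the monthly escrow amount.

City property tax = $841.92 × 2 = $1,683.84/yr
Municipal property tax = $5,302.08/yr
Condo association dues = $5,476.56/yr
Homeowner's insurance = $3,041.64/yr
School district tax = $5,636.52/yr
Total per year = $1,683.84 + $5,302.08 + $5,476.56 + $3,041.64 + $5,636.52 = $21,140.64
Monthly escrow = $21,140.64 / 12 = $1,761.72

$1,761.72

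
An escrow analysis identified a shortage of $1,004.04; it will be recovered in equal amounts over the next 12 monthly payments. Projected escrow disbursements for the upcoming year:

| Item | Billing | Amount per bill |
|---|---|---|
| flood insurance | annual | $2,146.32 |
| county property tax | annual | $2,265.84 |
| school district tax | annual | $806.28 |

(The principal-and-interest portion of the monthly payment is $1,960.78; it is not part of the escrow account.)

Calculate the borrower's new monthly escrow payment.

$518.54

Flood insurance = $2,146.32 annually
County property tax = $2,265.84 annually
School district tax = $806.28 annually
Yearly total = $2,146.32 + $2,265.84 + $806.28 = $5,218.44
Monthly = $5,218.44 ÷ 12 = $434.87
Shortage spread = $1,004.04 / 12 = $83.67/mo
Adjusted monthly = $434.87 + $83.67 = $518.54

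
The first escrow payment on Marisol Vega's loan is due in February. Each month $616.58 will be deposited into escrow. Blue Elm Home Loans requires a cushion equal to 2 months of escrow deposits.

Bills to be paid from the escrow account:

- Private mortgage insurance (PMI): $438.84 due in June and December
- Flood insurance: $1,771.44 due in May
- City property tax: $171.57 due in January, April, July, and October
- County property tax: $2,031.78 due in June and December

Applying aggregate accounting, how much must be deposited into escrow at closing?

$2,563.89

Cushion = 2 × $616.58 = $1,233.16
Trial balance (start $0, +$616.58 each month, − disbursements):
  Feb: +$616.58 → $616.58
  Mar: +$616.58 → $1,233.16
  Apr: +$616.58 − $171.57 → $1,678.17
  May: +$616.58 − $1,771.44 → $523.31
  Jun: +$616.58 − $2,470.62 → -$1,330.73
  Jul: +$616.58 − $171.57 → -$885.72
  Aug: +$616.58 → -$269.14
  Sep: +$616.58 → $347.44
  Oct: +$616.58 − $171.57 → $792.45
  Nov: +$616.58 → $1,409.03
  Dec: +$616.58 − $2,470.62 → -$445.01
  Jan: +$616.58 − $171.57 → $0.00
Lowest trial balance = -$1,330.73 (Jun)
Initial deposit = cushion − low point = $1,233.16 − (-$1,330.73) = $2,563.89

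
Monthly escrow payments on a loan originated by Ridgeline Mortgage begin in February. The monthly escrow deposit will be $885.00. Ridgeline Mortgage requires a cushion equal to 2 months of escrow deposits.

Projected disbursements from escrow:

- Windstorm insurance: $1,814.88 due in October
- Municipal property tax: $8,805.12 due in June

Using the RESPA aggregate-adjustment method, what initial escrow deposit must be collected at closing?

Cushion = 2 × $885.00 = $1,770.00
Trial balance (start $0, +$885.00 each month, − disbursements):
  Feb: +$885.00 → $885.00
  Mar: +$885.00 → $1,770.00
  Apr: +$885.00 → $2,655.00
  May: +$885.00 → $3,540.00
  Jun: +$885.00 − $8,805.12 → -$4,380.12
  Jul: +$885.00 → -$3,495.12
  Aug: +$885.00 → -$2,610.12
  Sep: +$885.00 → -$1,725.12
  Oct: +$885.00 − $1,814.88 → -$2,655.00
  Nov: +$885.00 → -$1,770.00
  Dec: +$885.00 → -$885.00
  Jan: +$885.00 → $0.00
Lowest trial balance = -$4,380.12 (Jun)
Initial deposit = cushion − low point = $1,770.00 − (-$4,380.12) = $6,150.12

$6,150.12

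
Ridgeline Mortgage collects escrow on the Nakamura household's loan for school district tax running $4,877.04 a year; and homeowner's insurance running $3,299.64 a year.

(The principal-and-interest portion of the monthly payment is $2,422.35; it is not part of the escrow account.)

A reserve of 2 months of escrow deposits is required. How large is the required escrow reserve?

School district tax = $4,877.04
Homeowner's insurance = $3,299.64
Total per year = $4,877.04 + $3,299.64 = $8,176.68
Monthly escrow = $8,176.68 ÷ 12 = $681.39
Reserve = 2 × $681.39 = $1,362.78

$1,362.78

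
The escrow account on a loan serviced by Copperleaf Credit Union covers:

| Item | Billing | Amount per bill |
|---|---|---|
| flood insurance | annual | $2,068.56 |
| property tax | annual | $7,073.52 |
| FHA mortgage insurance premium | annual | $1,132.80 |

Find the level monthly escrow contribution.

Flood insurance: $2,068.56 annually
Property tax: $7,073.52 annually
FHA mortgage insurance premium: $1,132.80 annually
Annual escrow total = $2,068.56 + $7,073.52 + $1,132.80 = $10,274.88
Base monthly escrow = $10,274.88 ÷ 12 = $856.24

$856.24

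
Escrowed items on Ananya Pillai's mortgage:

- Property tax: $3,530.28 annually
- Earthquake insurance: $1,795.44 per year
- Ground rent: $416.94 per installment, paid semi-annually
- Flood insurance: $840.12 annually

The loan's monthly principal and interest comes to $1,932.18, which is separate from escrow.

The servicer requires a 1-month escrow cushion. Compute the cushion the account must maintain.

$583.31

Property tax = $3,530.28
Earthquake insurance = $1,795.44
Ground rent = $416.94 × 2 = $833.88
Flood insurance = $840.12
Yearly total = $3,530.28 + $1,795.44 + $833.88 + $840.12 = $6,999.72
Monthly = $6,999.72 ÷ 12 = $583.31
Reserve = 1 × $583.31 = $583.31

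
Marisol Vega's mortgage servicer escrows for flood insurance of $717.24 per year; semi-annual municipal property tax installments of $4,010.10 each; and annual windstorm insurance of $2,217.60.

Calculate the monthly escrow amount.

$912.92

Flood insurance — $717.24
Municipal property tax — $4,010.10 × 2 = $8,020.20
Windstorm insurance — $2,217.60
Annual escrow total = $717.24 + $8,020.20 + $2,217.60 = $10,955.04
Per month = $10,955.04 / 12 = $912.92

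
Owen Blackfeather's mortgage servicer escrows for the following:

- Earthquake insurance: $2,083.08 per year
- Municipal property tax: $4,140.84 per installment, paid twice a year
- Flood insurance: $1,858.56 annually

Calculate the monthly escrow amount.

Earthquake insurance: $2,083.08
Municipal property tax: $4,140.84 × 2 = $8,281.68
Flood insurance: $1,858.56
Total per year = $2,083.08 + $8,281.68 + $1,858.56 = $12,223.32
Per month = $12,223.32 ÷ 12 = $1,018.61

$1,018.61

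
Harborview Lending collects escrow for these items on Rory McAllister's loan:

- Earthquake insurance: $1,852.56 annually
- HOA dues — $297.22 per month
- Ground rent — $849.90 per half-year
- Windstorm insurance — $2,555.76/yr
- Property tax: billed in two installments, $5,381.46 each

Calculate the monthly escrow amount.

Earthquake insurance — $1,852.56
HOA dues — $297.22 × 12 = $3,566.64
Ground rent — $849.90 × 2 = $1,699.80
Windstorm insurance — $2,555.76
Property tax — $5,381.46 × 2 = $10,762.92
Combined annual = $20,437.68
Per month = $20,437.68 ÷ 12 = $1,703.14

$1,703.14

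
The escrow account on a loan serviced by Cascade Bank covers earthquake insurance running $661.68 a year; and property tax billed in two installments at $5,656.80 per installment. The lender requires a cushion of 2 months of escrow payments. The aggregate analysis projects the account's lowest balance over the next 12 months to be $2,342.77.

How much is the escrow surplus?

Earthquake insurance — $661.68
Property tax — $5,656.80 × 2 = $11,313.60
Yearly total = $661.68 + $11,313.60 = $11,975.28
Per month = $11,975.28 ÷ 12 = $997.94
Required cushion = 2 × $997.94 = $1,995.88
Excess over cushion: $2,342.77 − $1,995.88 = $346.89

$346.89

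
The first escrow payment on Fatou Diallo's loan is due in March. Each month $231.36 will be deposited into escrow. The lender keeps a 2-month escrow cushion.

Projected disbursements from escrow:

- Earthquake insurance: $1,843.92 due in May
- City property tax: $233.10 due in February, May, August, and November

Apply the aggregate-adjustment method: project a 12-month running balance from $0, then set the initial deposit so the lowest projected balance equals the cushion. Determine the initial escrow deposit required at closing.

$1,845.66

Cushion = 2 × $231.36 = $462.72
Trial balance (start $0, +$231.36 each month, − disbursements):
  Mar: +$231.36 → $231.36
  Apr: +$231.36 → $462.72
  May: +$231.36 − $2,077.02 → -$1,382.94
  Jun: +$231.36 → -$1,151.58
  Jul: +$231.36 → -$920.22
  Aug: +$231.36 − $233.10 → -$921.96
  Sep: +$231.36 → -$690.60
  Oct: +$231.36 → -$459.24
  Nov: +$231.36 − $233.10 → -$460.98
  Dec: +$231.36 → -$229.62
  Jan: +$231.36 → $1.74
  Feb: +$231.36 − $233.10 → $0.00
Lowest trial balance = -$1,382.94 (May)
Initial deposit = cushion − low point = $462.72 − (-$1,382.94) = $1,845.66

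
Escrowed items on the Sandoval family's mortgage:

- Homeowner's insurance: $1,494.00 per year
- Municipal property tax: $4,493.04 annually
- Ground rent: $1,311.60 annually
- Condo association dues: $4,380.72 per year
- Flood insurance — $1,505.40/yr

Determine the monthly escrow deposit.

$1,098.73

Homeowner's insurance: $1,494.00 annually
Municipal property tax: $4,493.04 annually
Ground rent: $1,311.60 annually
Condo association dues: $4,380.72 annually
Flood insurance: $1,505.40 annually
Total annual escrow = $1,494.00 + $4,493.04 + $1,311.60 + $4,380.72 + $1,505.40 = $13,184.76
Monthly = $13,184.76 ÷ 12 = $1,098.73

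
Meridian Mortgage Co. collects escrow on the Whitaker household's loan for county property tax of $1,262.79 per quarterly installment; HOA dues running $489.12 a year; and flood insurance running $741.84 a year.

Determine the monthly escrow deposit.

County property tax — $1,262.79 × 4 = $5,051.16 per year
HOA dues — $489.12 per year
Flood insurance — $741.84 per year
Total annual escrow = $6,282.12
Monthly = $6,282.12 / 12 = $523.51

$523.51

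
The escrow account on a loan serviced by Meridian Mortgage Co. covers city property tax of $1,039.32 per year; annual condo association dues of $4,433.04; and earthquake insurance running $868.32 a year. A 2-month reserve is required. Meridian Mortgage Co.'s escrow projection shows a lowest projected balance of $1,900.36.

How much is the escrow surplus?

City property tax = $1,039.32 per year
Condo association dues = $4,433.04 per year
Earthquake insurance = $868.32 per year
Yearly total = $6,340.68
Base monthly escrow = $6,340.68 ÷ 12 = $528.39
Required reserve = 2 × $528.39 = $1,056.78
Excess over cushion: $1,900.36 − $1,056.78 = $843.58

$843.58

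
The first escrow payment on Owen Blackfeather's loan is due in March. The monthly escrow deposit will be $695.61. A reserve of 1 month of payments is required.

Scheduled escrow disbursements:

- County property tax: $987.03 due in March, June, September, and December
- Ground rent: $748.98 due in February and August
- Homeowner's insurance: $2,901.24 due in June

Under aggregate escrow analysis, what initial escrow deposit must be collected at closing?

Cushion = 1 × $695.61 = $695.61
Trial balance (start $0, +$695.61 each month, − disbursements):
  Mar: +$695.61 − $987.03 → -$291.42
  Apr: +$695.61 → $404.19
  May: +$695.61 → $1,099.80
  Jun: +$695.61 − $3,888.27 → -$2,092.86
  Jul: +$695.61 → -$1,397.25
  Aug: +$695.61 − $748.98 → -$1,450.62
  Sep: +$695.61 − $987.03 → -$1,742.04
  Oct: +$695.61 → -$1,046.43
  Nov: +$695.61 → -$350.82
  Dec: +$695.61 − $987.03 → -$642.24
  Jan: +$695.61 → $53.37
  Feb: +$695.61 − $748.98 → $0.00
Lowest trial balance = -$2,092.86 (Jun)
Initial deposit = cushion − low point = $695.61 − (-$2,092.86) = $2,788.47

$2,788.47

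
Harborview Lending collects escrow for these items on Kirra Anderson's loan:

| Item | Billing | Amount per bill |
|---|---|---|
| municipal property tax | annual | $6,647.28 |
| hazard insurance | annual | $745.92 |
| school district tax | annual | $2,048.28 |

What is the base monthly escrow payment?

$786.79

Municipal property tax = $6,647.28 annually
Hazard insurance = $745.92 annually
School district tax = $2,048.28 annually
Annual escrow total = $6,647.28 + $745.92 + $2,048.28 = $9,441.48
Monthly escrow = $9,441.48 / 12 = $786.79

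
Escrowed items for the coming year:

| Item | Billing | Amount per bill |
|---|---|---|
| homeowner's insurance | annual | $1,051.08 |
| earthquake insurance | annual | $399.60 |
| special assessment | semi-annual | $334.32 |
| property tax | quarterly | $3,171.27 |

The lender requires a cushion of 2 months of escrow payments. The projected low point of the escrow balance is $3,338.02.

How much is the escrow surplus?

$870.62

Homeowner's insurance = $1,051.08/yr
Earthquake insurance = $399.60/yr
Special assessment = $334.32 × 2 = $668.64/yr
Property tax = $3,171.27 × 4 = $12,685.08/yr
Annual escrow total = $1,051.08 + $399.60 + $668.64 + $12,685.08 = $14,804.40
Per month = $14,804.40 ÷ 12 = $1,233.70
Cushion = 2 × $1,233.70 = $2,467.40
Surplus = $3,338.02 − $2,467.40 = $870.62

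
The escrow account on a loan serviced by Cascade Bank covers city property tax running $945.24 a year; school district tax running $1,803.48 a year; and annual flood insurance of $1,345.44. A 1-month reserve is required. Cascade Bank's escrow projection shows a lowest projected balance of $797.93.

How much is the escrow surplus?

City property tax = $945.24 annually
School district tax = $1,803.48 annually
Flood insurance = $1,345.44 annually
Yearly total = $4,094.16
Base monthly escrow = $4,094.16 / 12 = $341.18
Required reserve = 1 × $341.18 = $341.18
Excess over cushion: $797.93 − $341.18 = $456.75

$456.75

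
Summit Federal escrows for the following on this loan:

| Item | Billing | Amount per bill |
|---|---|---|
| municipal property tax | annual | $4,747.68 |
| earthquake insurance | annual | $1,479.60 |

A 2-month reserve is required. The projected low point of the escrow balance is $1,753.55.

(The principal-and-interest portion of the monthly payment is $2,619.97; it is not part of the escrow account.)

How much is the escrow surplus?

$715.67

Municipal property tax: $4,747.68
Earthquake insurance: $1,479.60
Annual escrow total = $4,747.68 + $1,479.60 = $6,227.28
Base monthly escrow = $6,227.28 / 12 = $518.94
Required cushion = 2 × $518.94 = $1,037.88
Excess over cushion: $1,753.55 − $1,037.88 = $715.67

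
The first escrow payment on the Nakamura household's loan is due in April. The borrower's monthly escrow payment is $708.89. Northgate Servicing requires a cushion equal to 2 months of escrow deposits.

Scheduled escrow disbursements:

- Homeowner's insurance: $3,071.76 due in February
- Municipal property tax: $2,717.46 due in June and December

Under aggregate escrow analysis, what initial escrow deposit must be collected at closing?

Cushion = 2 × $708.89 = $1,417.78
Trial balance (start $0, +$708.89 each month, − disbursements):
  Apr: +$708.89 → $708.89
  May: +$708.89 → $1,417.78
  Jun: +$708.89 − $2,717.46 → -$590.79
  Jul: +$708.89 → $118.10
  Aug: +$708.89 → $826.99
  Sep: +$708.89 → $1,535.88
  Oct: +$708.89 → $2,244.77
  Nov: +$708.89 → $2,953.66
  Dec: +$708.89 − $2,717.46 → $945.09
  Jan: +$708.89 → $1,653.98
  Feb: +$708.89 − $3,071.76 → -$708.89
  Mar: +$708.89 → $0.00
Lowest trial balance = -$708.89 (Feb)
Initial deposit = cushion − low point = $1,417.78 − (-$708.89) = $2,126.67

$2,126.67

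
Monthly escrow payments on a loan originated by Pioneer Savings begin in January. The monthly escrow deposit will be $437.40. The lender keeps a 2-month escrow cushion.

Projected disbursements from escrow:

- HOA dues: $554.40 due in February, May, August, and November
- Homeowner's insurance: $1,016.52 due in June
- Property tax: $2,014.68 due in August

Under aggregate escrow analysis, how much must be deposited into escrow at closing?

Cushion = 2 × $437.40 = $874.80
Trial balance (start $0, +$437.40 each month, − disbursements):
  Jan: +$437.40 → $437.40
  Feb: +$437.40 − $554.40 → $320.40
  Mar: +$437.40 → $757.80
  Apr: +$437.40 → $1,195.20
  May: +$437.40 − $554.40 → $1,078.20
  Jun: +$437.40 − $1,016.52 → $499.08
  Jul: +$437.40 → $936.48
  Aug: +$437.40 − $2,569.08 → -$1,195.20
  Sep: +$437.40 → -$757.80
  Oct: +$437.40 → -$320.40
  Nov: +$437.40 − $554.40 → -$437.40
  Dec: +$437.40 → $0.00
Lowest trial balance = -$1,195.20 (Aug)
Initial deposit = cushion − low point = $874.80 − (-$1,195.20) = $2,070.00

$2,070.00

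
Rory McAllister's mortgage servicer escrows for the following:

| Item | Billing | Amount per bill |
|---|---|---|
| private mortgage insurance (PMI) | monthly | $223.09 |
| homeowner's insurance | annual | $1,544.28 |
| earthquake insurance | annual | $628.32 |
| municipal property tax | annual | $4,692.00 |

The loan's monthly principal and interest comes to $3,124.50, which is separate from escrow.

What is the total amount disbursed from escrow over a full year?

$9,541.68

Private mortgage insurance (PMI) — $223.09 × 12 = $2,677.08 annually
Homeowner's insurance — $1,544.28 annually
Earthquake insurance — $628.32 annually
Municipal property tax — $4,692.00 annually
Combined annual = $9,541.68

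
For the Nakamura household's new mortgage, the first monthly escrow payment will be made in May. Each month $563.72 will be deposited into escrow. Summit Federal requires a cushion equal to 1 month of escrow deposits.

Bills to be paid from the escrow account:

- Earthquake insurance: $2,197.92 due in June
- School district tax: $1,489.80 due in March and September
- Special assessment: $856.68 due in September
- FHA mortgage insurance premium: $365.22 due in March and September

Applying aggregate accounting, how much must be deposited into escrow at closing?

Cushion = 1 × $563.72 = $563.72
Trial balance (start $0, +$563.72 each month, − disbursements):
  May: +$563.72 → $563.72
  Jun: +$563.72 − $2,197.92 → -$1,070.48
  Jul: +$563.72 → -$506.76
  Aug: +$563.72 → $56.96
  Sep: +$563.72 − $2,711.70 → -$2,091.02
  Oct: +$563.72 → -$1,527.30
  Nov: +$563.72 → -$963.58
  Dec: +$563.72 → -$399.86
  Jan: +$563.72 → $163.86
  Feb: +$563.72 → $727.58
  Mar: +$563.72 − $1,855.02 → -$563.72
  Apr: +$563.72 → $0.00
Lowest trial balance = -$2,091.02 (Sep)
Initial deposit = cushion − low point = $563.72 − (-$2,091.02) = $2,654.74

$2,654.74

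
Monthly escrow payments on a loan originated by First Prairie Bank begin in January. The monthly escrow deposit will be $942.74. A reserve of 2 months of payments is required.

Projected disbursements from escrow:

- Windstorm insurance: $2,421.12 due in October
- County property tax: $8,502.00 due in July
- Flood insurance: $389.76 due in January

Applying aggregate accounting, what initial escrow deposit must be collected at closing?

$4,178.06

Cushion = 2 × $942.74 = $1,885.48
Trial balance (start $0, +$942.74 each month, − disbursements):
  Jan: +$942.74 − $389.76 → $552.98
  Feb: +$942.74 → $1,495.72
  Mar: +$942.74 → $2,438.46
  Apr: +$942.74 → $3,381.20
  May: +$942.74 → $4,323.94
  Jun: +$942.74 → $5,266.68
  Jul: +$942.74 − $8,502.00 → -$2,292.58
  Aug: +$942.74 → -$1,349.84
  Sep: +$942.74 → -$407.10
  Oct: +$942.74 − $2,421.12 → -$1,885.48
  Nov: +$942.74 → -$942.74
  Dec: +$942.74 → $0.00
Lowest trial balance = -$2,292.58 (Jul)
Initial deposit = cushion − low point = $1,885.48 − (-$2,292.58) = $4,178.06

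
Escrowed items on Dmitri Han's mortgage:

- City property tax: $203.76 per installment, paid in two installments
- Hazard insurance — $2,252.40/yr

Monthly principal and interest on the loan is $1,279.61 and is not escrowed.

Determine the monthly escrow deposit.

$221.66

City property tax — $203.76 × 2 = $407.52 per year
Hazard insurance — $2,252.40 per year
Total per year = $407.52 + $2,252.40 = $2,659.92
Base monthly escrow = $2,659.92 / 12 = $221.66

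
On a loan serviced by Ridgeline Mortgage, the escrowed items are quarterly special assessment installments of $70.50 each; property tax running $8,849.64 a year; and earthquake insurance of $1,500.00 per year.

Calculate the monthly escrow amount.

$885.97

Special assessment — $70.50 × 4 = $282.00
Property tax — $8,849.64
Earthquake insurance — $1,500.00
Annual escrow total = $282.00 + $8,849.64 + $1,500.00 = $10,631.64
Base monthly escrow = $10,631.64 / 12 = $885.97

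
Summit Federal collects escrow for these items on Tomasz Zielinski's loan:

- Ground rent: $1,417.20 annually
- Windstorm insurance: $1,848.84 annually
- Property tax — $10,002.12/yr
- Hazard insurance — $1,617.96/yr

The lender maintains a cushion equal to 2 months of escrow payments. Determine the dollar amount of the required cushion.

Ground rent = $1,417.20 per year
Windstorm insurance = $1,848.84 per year
Property tax = $10,002.12 per year
Hazard insurance = $1,617.96 per year
Annual escrow total = $1,417.20 + $1,848.84 + $10,002.12 + $1,617.96 = $14,886.12
Per month = $14,886.12 ÷ 12 = $1,240.51
Required cushion = 2 × $1,240.51 = $2,481.02

$2,481.02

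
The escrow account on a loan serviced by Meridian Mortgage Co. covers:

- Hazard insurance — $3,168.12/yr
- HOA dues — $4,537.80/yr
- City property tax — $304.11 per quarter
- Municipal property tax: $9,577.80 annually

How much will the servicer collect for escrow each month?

Hazard insurance — $3,168.12 annually
HOA dues — $4,537.80 annually
City property tax — $304.11 × 4 = $1,216.44 annually
Municipal property tax — $9,577.80 annually
Total per year = $18,500.16
Monthly = $18,500.16 ÷ 12 = $1,541.68

$1,541.68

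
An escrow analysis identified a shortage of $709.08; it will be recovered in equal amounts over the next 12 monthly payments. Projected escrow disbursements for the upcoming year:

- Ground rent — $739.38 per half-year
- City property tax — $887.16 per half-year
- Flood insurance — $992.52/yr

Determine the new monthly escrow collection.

Ground rent: $739.38 × 2 = $1,478.76 annually
City property tax: $887.16 × 2 = $1,774.32 annually
Flood insurance: $992.52 annually
Total per year = $4,245.60
Monthly escrow = $4,245.60 ÷ 12 = $353.80
Shortage per month = $709.08 / 12 = $59.09
New monthly escrow = $353.80 + $59.09 = $412.89

$412.89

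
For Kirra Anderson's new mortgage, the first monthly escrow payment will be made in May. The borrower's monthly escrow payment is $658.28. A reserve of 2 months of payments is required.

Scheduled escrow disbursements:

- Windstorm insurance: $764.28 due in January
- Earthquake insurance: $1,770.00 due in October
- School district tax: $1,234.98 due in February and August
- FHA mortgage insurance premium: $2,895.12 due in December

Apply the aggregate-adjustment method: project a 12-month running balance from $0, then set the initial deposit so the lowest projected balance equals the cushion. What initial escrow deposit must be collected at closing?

$2,633.12

Cushion = 2 × $658.28 = $1,316.56
Trial balance (start $0, +$658.28 each month, − disbursements):
  May: +$658.28 → $658.28
  Jun: +$658.28 → $1,316.56
  Jul: +$658.28 → $1,974.84
  Aug: +$658.28 − $1,234.98 → $1,398.14
  Sep: +$658.28 → $2,056.42
  Oct: +$658.28 − $1,770.00 → $944.70
  Nov: +$658.28 → $1,602.98
  Dec: +$658.28 − $2,895.12 → -$633.86
  Jan: +$658.28 − $764.28 → -$739.86
  Feb: +$658.28 − $1,234.98 → -$1,316.56
  Mar: +$658.28 → -$658.28
  Apr: +$658.28 → $0.00
Lowest trial balance = -$1,316.56 (Feb)
Initial deposit = cushion − low point = $1,316.56 − (-$1,316.56) = $2,633.12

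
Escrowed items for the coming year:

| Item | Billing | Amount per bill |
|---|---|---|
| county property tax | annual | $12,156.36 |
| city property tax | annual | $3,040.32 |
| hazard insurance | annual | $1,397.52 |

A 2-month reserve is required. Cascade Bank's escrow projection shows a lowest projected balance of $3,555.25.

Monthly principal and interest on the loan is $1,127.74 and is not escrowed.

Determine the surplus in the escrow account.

$789.55

County property tax = $12,156.36 per year
City property tax = $3,040.32 per year
Hazard insurance = $1,397.52 per year
Total annual escrow = $16,594.20
Monthly = $16,594.20 / 12 = $1,382.85
Required reserve = 2 × $1,382.85 = $2,765.70
Excess over cushion: $3,555.25 − $2,765.70 = $789.55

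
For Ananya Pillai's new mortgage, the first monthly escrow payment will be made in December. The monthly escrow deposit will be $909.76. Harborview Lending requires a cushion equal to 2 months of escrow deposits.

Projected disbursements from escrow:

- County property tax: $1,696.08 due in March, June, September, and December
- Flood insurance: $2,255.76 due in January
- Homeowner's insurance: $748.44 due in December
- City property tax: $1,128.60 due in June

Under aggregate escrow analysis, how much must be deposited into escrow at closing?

Cushion = 2 × $909.76 = $1,819.52
Trial balance (start $0, +$909.76 each month, − disbursements):
  Dec: +$909.76 − $2,444.52 → -$1,534.76
  Jan: +$909.76 − $2,255.76 → -$2,880.76
  Feb: +$909.76 → -$1,971.00
  Mar: +$909.76 − $1,696.08 → -$2,757.32
  Apr: +$909.76 → -$1,847.56
  May: +$909.76 → -$937.80
  Jun: +$909.76 − $2,824.68 → -$2,852.72
  Jul: +$909.76 → -$1,942.96
  Aug: +$909.76 → -$1,033.20
  Sep: +$909.76 − $1,696.08 → -$1,819.52
  Oct: +$909.76 → -$909.76
  Nov: +$909.76 → $0.00
Lowest trial balance = -$2,880.76 (Jan)
Initial deposit = cushion − low point = $1,819.52 − (-$2,880.76) = $4,700.28

$4,700.28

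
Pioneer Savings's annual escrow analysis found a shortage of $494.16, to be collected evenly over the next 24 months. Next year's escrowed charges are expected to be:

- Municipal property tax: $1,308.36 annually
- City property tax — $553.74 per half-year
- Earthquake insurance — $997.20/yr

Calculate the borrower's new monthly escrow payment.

$305.01

Municipal property tax: $1,308.36/yr
City property tax: $553.74 × 2 = $1,107.48/yr
Earthquake insurance: $997.20/yr
Annual escrow total = $1,308.36 + $1,107.48 + $997.20 = $3,413.04
Base monthly escrow = $3,413.04 / 12 = $284.42
Shortage per month = $494.16 ÷ 24 = $20.59
New monthly escrow = $284.42 + $20.59 = $305.01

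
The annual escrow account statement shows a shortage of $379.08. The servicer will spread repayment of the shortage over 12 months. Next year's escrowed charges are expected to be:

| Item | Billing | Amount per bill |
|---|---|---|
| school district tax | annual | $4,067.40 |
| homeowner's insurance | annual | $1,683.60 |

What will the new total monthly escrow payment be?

$510.84

School district tax — $4,067.40 annually
Homeowner's insurance — $1,683.60 annually
Combined annual = $4,067.40 + $1,683.60 = $5,751.00
Per month = $5,751.00 ÷ 12 = $479.25
Shortage spread = $379.08 ÷ 12 = $31.59/mo
Adjusted monthly = $479.25 + $31.59 = $510.84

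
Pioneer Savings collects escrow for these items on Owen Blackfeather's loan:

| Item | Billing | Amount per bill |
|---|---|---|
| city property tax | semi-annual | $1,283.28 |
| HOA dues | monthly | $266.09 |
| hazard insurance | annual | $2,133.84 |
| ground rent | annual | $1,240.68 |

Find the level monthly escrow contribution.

City property tax = $1,283.28 × 2 = $2,566.56 annually
HOA dues = $266.09 × 12 = $3,193.08 annually
Hazard insurance = $2,133.84 annually
Ground rent = $1,240.68 annually
Total annual escrow = $2,566.56 + $3,193.08 + $2,133.84 + $1,240.68 = $9,134.16
Monthly escrow = $9,134.16 / 12 = $761.18

$761.18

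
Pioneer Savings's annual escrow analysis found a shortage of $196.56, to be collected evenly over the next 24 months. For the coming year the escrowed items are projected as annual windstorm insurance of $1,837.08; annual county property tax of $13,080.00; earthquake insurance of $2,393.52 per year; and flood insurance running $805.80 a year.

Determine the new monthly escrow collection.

$1,517.89

Windstorm insurance: $1,837.08
County property tax: $13,080.00
Earthquake insurance: $2,393.52
Flood insurance: $805.80
Total annual escrow = $18,116.40
Monthly escrow = $18,116.40 ÷ 12 = $1,509.70
Monthly shortage recovery: $196.56 / 24 = $8.19
New monthly escrow = $1,509.70 + $8.19 = $1,517.89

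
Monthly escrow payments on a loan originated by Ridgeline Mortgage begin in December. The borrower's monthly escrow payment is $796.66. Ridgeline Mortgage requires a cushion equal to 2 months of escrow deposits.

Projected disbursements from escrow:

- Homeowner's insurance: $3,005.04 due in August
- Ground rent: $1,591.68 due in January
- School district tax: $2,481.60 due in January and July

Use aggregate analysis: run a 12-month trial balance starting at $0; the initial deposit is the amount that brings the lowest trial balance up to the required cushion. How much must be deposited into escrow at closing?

Cushion = 2 × $796.66 = $1,593.32
Trial balance (start $0, +$796.66 each month, − disbursements):
  Dec: +$796.66 → $796.66
  Jan: +$796.66 − $4,073.28 → -$2,479.96
  Feb: +$796.66 → -$1,683.30
  Mar: +$796.66 → -$886.64
  Apr: +$796.66 → -$89.98
  May: +$796.66 → $706.68
  Jun: +$796.66 → $1,503.34
  Jul: +$796.66 − $2,481.60 → -$181.60
  Aug: +$796.66 − $3,005.04 → -$2,389.98
  Sep: +$796.66 → -$1,593.32
  Oct: +$796.66 → -$796.66
  Nov: +$796.66 → $0.00
Lowest trial balance = -$2,479.96 (Jan)
Initial deposit = cushion − low point = $1,593.32 − (-$2,479.96) = $4,073.28

$4,073.28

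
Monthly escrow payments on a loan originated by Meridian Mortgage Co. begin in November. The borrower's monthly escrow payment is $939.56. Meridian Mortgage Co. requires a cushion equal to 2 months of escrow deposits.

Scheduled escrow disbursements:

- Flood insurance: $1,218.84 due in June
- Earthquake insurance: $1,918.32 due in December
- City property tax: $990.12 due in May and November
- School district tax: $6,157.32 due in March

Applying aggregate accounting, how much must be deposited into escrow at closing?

$6,247.08

Cushion = 2 × $939.56 = $1,879.12
Trial balance (start $0, +$939.56 each month, − disbursements):
  Nov: +$939.56 − $990.12 → -$50.56
  Dec: +$939.56 − $1,918.32 → -$1,029.32
  Jan: +$939.56 → -$89.76
  Feb: +$939.56 → $849.80
  Mar: +$939.56 − $6,157.32 → -$4,367.96
  Apr: +$939.56 → -$3,428.40
  May: +$939.56 − $990.12 → -$3,478.96
  Jun: +$939.56 − $1,218.84 → -$3,758.24
  Jul: +$939.56 → -$2,818.68
  Aug: +$939.56 → -$1,879.12
  Sep: +$939.56 → -$939.56
  Oct: +$939.56 → $0.00
Lowest trial balance = -$4,367.96 (Mar)
Initial deposit = cushion − low point = $1,879.12 − (-$4,367.96) = $6,247.08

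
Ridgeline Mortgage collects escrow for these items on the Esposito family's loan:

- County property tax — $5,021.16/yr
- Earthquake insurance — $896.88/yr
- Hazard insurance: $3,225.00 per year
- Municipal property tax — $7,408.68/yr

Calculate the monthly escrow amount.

County property tax: $5,021.16/yr
Earthquake insurance: $896.88/yr
Hazard insurance: $3,225.00/yr
Municipal property tax: $7,408.68/yr
Yearly total = $5,021.16 + $896.88 + $3,225.00 + $7,408.68 = $16,551.72
Per month = $16,551.72 / 12 = $1,379.31

$1,379.31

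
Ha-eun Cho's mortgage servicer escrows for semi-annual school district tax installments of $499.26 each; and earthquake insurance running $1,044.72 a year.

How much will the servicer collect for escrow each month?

$170.27

School district tax = $499.26 × 2 = $998.52
Earthquake insurance = $1,044.72
Total annual escrow = $998.52 + $1,044.72 = $2,043.24
Per month = $2,043.24 / 12 = $170.27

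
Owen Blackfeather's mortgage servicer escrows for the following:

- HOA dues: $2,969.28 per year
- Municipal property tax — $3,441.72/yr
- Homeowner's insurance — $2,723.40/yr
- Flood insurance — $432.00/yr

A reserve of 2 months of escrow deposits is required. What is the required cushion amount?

HOA dues — $2,969.28 per year
Municipal property tax — $3,441.72 per year
Homeowner's insurance — $2,723.40 per year
Flood insurance — $432.00 per year
Yearly total = $2,969.28 + $3,441.72 + $2,723.40 + $432.00 = $9,566.40
Per month = $9,566.40 ÷ 12 = $797.20
Cushion = 2 × $797.20 = $1,594.40

$1,594.40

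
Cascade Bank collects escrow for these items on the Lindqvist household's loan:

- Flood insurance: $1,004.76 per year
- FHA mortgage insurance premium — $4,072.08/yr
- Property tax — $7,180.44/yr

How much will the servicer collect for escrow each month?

$1,021.44

Flood insurance = $1,004.76 per year
FHA mortgage insurance premium = $4,072.08 per year
Property tax = $7,180.44 per year
Total annual escrow = $1,004.76 + $4,072.08 + $7,180.44 = $12,257.28
Monthly escrow = $12,257.28 ÷ 12 = $1,021.44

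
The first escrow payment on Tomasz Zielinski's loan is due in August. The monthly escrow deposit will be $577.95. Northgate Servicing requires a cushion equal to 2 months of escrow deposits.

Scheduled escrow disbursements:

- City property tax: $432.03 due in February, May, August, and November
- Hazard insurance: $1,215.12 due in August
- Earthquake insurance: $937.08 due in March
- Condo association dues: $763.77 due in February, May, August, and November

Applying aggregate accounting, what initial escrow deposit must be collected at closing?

$2,988.87

Cushion = 2 × $577.95 = $1,155.90
Trial balance (start $0, +$577.95 each month, − disbursements):
  Aug: +$577.95 − $2,410.92 → -$1,832.97
  Sep: +$577.95 → -$1,255.02
  Oct: +$577.95 → -$677.07
  Nov: +$577.95 − $1,195.80 → -$1,294.92
  Dec: +$577.95 → -$716.97
  Jan: +$577.95 → -$139.02
  Feb: +$577.95 − $1,195.80 → -$756.87
  Mar: +$577.95 − $937.08 → -$1,116.00
  Apr: +$577.95 → -$538.05
  May: +$577.95 − $1,195.80 → -$1,155.90
  Jun: +$577.95 → -$577.95
  Jul: +$577.95 → $0.00
Lowest trial balance = -$1,832.97 (Aug)
Initial deposit = cushion − low point = $1,155.90 − (-$1,832.97) = $2,988.87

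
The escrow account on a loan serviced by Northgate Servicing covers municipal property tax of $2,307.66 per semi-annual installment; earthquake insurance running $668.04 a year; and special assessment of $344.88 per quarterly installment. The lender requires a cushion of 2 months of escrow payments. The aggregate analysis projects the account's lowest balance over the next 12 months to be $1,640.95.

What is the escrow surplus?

$530.47

Municipal property tax = $2,307.66 × 2 = $4,615.32 annually
Earthquake insurance = $668.04 annually
Special assessment = $344.88 × 4 = $1,379.52 annually
Combined annual = $4,615.32 + $668.04 + $1,379.52 = $6,662.88
Per month = $6,662.88 ÷ 12 = $555.24
Required cushion = 2 × $555.24 = $1,110.48
Surplus = $1,640.95 − $1,110.48 = $530.47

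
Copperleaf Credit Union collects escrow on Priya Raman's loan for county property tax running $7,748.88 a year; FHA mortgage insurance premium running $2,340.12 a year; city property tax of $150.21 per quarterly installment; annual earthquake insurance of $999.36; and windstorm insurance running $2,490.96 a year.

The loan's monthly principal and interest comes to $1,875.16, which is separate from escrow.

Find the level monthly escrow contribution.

$1,181.68

County property tax = $7,748.88 annually
FHA mortgage insurance premium = $2,340.12 annually
City property tax = $150.21 × 4 = $600.84 annually
Earthquake insurance = $999.36 annually
Windstorm insurance = $2,490.96 annually
Combined annual = $7,748.88 + $2,340.12 + $600.84 + $999.36 + $2,490.96 = $14,180.16
Per month = $14,180.16 / 12 = $1,181.68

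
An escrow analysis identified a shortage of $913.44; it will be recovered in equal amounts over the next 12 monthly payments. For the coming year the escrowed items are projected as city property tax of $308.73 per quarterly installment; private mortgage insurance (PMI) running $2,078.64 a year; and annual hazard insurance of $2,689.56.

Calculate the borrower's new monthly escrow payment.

City property tax — $308.73 × 4 = $1,234.92
Private mortgage insurance (PMI) — $2,078.64
Hazard insurance — $2,689.56
Yearly total = $1,234.92 + $2,078.64 + $2,689.56 = $6,003.12
Base monthly escrow = $6,003.12 ÷ 12 = $500.26
Monthly shortage recovery: $913.44 ÷ 12 = $76.12
Adjusted monthly = $500.26 + $76.12 = $576.38

$576.38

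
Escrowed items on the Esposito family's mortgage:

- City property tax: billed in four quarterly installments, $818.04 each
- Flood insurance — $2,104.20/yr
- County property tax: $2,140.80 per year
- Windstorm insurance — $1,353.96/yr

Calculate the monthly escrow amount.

City property tax — $818.04 × 4 = $3,272.16/yr
Flood insurance — $2,104.20/yr
County property tax — $2,140.80/yr
Windstorm insurance — $1,353.96/yr
Yearly total = $8,871.12
Monthly = $8,871.12 / 12 = $739.26

$739.26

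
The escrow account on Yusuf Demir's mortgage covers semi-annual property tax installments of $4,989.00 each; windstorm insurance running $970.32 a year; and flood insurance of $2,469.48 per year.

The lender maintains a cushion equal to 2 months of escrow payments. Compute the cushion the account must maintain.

$2,236.30

Property tax: $4,989.00 × 2 = $9,978.00 annually
Windstorm insurance: $970.32 annually
Flood insurance: $2,469.48 annually
Yearly total = $9,978.00 + $970.32 + $2,469.48 = $13,417.80
Base monthly escrow = $13,417.80 / 12 = $1,118.15
Reserve = 2 × $1,118.15 = $2,236.30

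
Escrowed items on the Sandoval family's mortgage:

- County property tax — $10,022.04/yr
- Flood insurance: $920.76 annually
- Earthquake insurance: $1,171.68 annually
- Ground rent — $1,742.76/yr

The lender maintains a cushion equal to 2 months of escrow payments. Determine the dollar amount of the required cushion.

County property tax — $10,022.04 per year
Flood insurance — $920.76 per year
Earthquake insurance — $1,171.68 per year
Ground rent — $1,742.76 per year
Yearly total = $10,022.04 + $920.76 + $1,171.68 + $1,742.76 = $13,857.24
Monthly = $13,857.24 ÷ 12 = $1,154.77
Reserve = 2 × $1,154.77 = $2,309.54

$2,309.54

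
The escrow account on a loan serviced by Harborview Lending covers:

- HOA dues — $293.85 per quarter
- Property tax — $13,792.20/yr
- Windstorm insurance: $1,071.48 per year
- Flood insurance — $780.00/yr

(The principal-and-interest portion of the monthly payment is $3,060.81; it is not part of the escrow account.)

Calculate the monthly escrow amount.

$1,401.59

HOA dues: $293.85 × 4 = $1,175.40 per year
Property tax: $13,792.20 per year
Windstorm insurance: $1,071.48 per year
Flood insurance: $780.00 per year
Combined annual = $1,175.40 + $13,792.20 + $1,071.48 + $780.00 = $16,819.08
Per month = $16,819.08 / 12 = $1,401.59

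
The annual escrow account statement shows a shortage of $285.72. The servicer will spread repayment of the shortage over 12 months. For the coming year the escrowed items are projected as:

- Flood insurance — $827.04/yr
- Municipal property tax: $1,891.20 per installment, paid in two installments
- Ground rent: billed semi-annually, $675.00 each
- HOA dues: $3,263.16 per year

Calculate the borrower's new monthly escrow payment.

Flood insurance — $827.04 per year
Municipal property tax — $1,891.20 × 2 = $3,782.40 per year
Ground rent — $675.00 × 2 = $1,350.00 per year
HOA dues — $3,263.16 per year
Annual escrow total = $9,222.60
Per month = $9,222.60 / 12 = $768.55
Shortage spread = $285.72 ÷ 12 = $23.81/mo
Adjusted monthly = $768.55 + $23.81 = $792.36

$792.36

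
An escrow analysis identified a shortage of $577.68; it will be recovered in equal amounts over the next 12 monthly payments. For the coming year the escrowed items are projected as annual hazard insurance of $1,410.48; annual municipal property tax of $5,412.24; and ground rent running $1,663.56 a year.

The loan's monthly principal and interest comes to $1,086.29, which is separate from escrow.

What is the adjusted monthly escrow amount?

$755.33

Hazard insurance — $1,410.48/yr
Municipal property tax — $5,412.24/yr
Ground rent — $1,663.56/yr
Yearly total = $8,486.28
Per month = $8,486.28 ÷ 12 = $707.19
Shortage spread = $577.68 ÷ 12 = $48.14/mo
New monthly escrow = $707.19 + $48.14 = $755.33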